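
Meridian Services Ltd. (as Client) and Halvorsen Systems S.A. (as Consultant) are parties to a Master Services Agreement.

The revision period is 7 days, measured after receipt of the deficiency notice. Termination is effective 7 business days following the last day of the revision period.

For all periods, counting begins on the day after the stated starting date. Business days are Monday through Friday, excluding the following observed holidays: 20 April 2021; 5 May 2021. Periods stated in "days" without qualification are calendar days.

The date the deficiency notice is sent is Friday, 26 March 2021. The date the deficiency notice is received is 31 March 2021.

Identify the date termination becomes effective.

The last day of the revision period: 7 calendar days after 31 March 2021 is 7 April 2021.
The date termination becomes effective: counting 7 business days from Wednesday, 7 April 2021 (Apr 8, Apr 9, Apr 12, Apr 13, Apr 14, Apr 15, Apr 16, skipping weekends) reaches Friday, 16 April 2021.

16 April 2021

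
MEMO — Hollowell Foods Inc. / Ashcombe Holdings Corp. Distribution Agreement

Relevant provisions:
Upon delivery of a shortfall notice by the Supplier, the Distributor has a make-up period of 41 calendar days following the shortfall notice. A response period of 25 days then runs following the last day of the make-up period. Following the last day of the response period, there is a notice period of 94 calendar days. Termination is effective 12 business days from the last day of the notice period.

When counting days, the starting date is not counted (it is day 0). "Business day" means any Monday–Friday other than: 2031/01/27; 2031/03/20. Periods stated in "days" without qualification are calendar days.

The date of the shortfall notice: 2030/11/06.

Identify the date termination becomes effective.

The last day of the make-up period: 2030/11/06 + 41 days = 2030/12/17.
Adding 25 calendar days to 2030/12/17 gives 2031/01/11, which is the last day of the response period.
Adding 94 calendar days to 2031/01/11 gives 2031/04/15, which is the last day of the notice period.
The date termination becomes effective: 12 business days after Tuesday, 2031/04/15, skipping weekends — Apr 16, Apr 17, Apr 18, Apr 21, …, Apr 29, Apr 30, May 1 — lands on Thursday, 2031/05/01.

2031/05/01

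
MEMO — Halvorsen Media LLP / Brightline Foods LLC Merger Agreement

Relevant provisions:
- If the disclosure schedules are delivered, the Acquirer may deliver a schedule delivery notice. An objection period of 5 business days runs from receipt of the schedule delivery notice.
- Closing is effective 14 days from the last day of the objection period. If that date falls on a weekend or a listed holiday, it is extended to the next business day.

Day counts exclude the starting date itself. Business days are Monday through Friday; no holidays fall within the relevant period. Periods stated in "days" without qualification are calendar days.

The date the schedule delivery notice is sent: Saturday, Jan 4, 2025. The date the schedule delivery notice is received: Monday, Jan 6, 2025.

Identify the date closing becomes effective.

Jan 27, 2025

The last day of the objection period: 5 business days after Monday, Jan 6, 2025, skipping weekends — Jan 7, Jan 8, Jan 9, Jan 10, Jan 13 — lands on Monday, Jan 13, 2025.
The date closing becomes effective: 14 calendar days after Jan 13, 2025 is Jan 27, 2025. Jan 27, 2025 is a Monday, so no roll-forward applies.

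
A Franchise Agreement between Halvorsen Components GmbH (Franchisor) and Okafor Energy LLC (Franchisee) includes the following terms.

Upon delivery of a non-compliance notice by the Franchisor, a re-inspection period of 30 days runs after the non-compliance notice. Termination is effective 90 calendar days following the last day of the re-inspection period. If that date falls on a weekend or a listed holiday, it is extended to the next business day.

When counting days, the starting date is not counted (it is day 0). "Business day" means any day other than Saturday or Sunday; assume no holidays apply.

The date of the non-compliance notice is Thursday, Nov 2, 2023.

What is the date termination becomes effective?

The last day of the re-inspection period: Nov 2, 2023 + 30 days = Dec 2, 2023.
Adding 90 calendar days to Dec 2, 2023 gives Mar 1, 2024, which is the date termination becomes effective. Mar 1, 2024 is a Friday, so no roll-forward applies.

Mar 1, 2024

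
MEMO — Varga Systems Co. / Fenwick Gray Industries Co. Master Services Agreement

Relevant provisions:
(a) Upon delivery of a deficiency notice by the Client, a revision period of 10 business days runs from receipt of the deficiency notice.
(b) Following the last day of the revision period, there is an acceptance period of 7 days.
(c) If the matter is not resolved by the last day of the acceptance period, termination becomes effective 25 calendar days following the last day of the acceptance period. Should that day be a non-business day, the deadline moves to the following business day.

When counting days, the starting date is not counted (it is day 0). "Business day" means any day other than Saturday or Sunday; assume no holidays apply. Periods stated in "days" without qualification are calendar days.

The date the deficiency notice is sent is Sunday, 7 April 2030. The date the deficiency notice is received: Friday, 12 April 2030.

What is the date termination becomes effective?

The last day of the revision period: counting 10 business days from Friday, 12 April 2030 (Apr 15, Apr 16, Apr 17, Apr 18, Apr 19, Apr 22, Apr 23, Apr 24, Apr 25, Apr 26, skipping weekends) reaches Friday, 26 April 2030.
The last day of the acceptance period: 7 calendar days after 26 April 2030 is 3 May 2030.
The date termination becomes effective: 25 calendar days after 3 May 2030 is 28 May 2030. 28 May 2030 is a Tuesday, so no roll-forward applies.

28 May 2030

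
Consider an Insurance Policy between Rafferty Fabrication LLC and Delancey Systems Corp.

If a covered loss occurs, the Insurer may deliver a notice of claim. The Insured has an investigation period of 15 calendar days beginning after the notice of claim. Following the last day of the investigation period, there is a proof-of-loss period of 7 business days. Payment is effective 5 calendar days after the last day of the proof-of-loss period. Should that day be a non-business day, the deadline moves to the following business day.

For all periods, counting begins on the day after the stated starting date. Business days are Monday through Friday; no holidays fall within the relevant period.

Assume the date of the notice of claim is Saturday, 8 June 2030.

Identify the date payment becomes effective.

The last day of the investigation period: 15 calendar days after 8 June 2030 is 23 June 2030.
The last day of the proof-of-loss period: 7 business days after Sunday, 23 June 2030, skipping weekends — Jun 24, Jun 25, Jun 26, Jun 27, Jun 28, Jul 1, Jul 2 — lands on Tuesday, 2 July 2030.
Adding 5 calendar days to 2 July 2030 gives 7 July 2030, which is the date payment becomes effective. That falls on a Sunday, so it rolls to the next business day, Monday, 8 July 2030.

8 July 2030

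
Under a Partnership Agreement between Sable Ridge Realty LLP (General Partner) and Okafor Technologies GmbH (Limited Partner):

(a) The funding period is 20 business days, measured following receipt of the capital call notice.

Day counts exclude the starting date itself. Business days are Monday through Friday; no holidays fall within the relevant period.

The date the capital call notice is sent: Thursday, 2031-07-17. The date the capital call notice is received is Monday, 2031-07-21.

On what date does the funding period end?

2031-08-18

From Monday, 2031-07-21, 20 business days (Jul 22, Jul 23, Jul 24, Jul 25, …, Aug 14, Aug 15, Aug 18, skipping weekends) brings us to Monday, 2031-08-18, which is the last day of the funding period.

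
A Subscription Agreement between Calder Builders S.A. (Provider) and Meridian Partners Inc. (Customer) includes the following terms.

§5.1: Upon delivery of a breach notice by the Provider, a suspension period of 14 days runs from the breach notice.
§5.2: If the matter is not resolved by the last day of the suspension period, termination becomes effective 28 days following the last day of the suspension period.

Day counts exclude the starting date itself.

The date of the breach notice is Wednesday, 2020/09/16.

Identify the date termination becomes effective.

2020/10/28

The last day of the suspension period: 2020/09/16 + 14 days = 2020/09/30.
The date termination becomes effective: 2020/09/30 + 28 days = 2020/10/28.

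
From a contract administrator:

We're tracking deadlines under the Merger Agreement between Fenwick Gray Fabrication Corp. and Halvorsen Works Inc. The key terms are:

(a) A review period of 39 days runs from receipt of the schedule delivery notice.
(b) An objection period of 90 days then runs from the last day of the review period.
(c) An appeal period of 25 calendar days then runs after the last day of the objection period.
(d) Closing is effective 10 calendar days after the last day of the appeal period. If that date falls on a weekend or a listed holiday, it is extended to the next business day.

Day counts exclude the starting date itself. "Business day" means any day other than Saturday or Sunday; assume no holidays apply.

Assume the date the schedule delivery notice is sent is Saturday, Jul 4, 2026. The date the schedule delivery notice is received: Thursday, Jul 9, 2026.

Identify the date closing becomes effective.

The last day of the review period: Jul 9, 2026 + 39 days = Aug 17, 2026.
The last day of the objection period: Aug 17, 2026 + 90 days = Nov 15, 2026.
The last day of the appeal period: 25 calendar days after Nov 15, 2026 is Dec 10, 2026.
Adding 10 calendar days to Dec 10, 2026 gives Dec 20, 2026, which is the date closing becomes effective. That falls on a Sunday, so it rolls to the next business day, Monday, Dec 21, 2026.

Dec 21, 2026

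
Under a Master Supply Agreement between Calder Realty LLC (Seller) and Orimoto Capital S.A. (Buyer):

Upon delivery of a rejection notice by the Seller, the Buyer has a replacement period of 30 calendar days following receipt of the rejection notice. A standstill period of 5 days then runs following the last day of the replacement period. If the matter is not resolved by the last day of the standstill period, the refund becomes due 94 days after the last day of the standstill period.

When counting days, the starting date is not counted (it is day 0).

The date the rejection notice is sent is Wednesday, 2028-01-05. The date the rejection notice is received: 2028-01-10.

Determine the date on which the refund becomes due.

Adding 30 calendar days to 2028-01-10 gives 2028-02-09, which is the last day of the replacement period.
The last day of the standstill period: 5 calendar days after 2028-02-09 is 2028-02-14.
The date on which the refund becomes due: 2028-02-14 + 94 days = 2028-05-18.

2028-05-18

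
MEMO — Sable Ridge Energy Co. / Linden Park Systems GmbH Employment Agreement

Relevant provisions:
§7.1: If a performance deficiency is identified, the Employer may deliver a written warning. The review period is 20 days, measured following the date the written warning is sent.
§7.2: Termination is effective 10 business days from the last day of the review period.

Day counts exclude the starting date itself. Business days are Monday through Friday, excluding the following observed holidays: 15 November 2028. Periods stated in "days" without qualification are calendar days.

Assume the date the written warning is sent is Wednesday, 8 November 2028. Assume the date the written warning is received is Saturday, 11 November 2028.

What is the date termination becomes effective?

12 December 2028

Adding 20 calendar days to 8 November 2028 gives 28 November 2028, which is the last day of the review period.
From Tuesday, 28 November 2028, 10 business days (Nov 29, Nov 30, Dec 1, Dec 4, Dec 5, Dec 6, Dec 7, Dec 8, Dec 11, Dec 12, skipping weekends) brings us to Tuesday, 12 December 2028, which is the date termination becomes effective.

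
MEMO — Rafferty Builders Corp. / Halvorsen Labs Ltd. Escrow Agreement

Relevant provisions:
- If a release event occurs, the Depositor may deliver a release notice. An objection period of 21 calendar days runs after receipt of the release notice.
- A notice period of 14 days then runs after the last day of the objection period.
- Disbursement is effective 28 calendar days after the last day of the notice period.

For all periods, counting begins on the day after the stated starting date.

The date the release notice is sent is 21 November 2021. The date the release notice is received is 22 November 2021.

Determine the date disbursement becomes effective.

The last day of the objection period: 22 November 2021 + 21 days = 13 December 2021.
The last day of the notice period: 13 December 2021 + 14 days = 27 December 2021.
The date disbursement becomes effective: 28 calendar days after 27 December 2021 is 24 January 2022.

24 January 2022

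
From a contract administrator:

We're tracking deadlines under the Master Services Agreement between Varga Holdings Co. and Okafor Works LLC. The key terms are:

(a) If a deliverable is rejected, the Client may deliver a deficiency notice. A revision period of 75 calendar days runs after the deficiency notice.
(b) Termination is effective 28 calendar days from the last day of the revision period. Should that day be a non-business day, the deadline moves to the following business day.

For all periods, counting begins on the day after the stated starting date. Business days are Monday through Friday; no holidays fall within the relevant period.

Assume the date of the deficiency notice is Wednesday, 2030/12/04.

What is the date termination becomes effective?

Adding 75 calendar days to 2030/12/04 gives 2031/02/17, which is the last day of the revision period.
Adding 28 calendar days to 2031/02/17 gives 2031/03/17, which is the date termination becomes effective. 2031/03/17 is a Monday, so no roll-forward applies.

2031/03/17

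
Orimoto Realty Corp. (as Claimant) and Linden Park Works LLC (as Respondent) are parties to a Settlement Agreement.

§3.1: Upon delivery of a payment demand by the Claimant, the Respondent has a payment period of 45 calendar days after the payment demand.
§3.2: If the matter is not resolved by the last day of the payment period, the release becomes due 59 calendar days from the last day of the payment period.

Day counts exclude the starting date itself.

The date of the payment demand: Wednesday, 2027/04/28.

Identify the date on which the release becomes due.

2027/08/10

Adding 45 calendar days to 2027/04/28 gives 2027/06/12, which is the last day of the payment period.
The date on which the release becomes due: 59 calendar days after 2027/06/12 is 2027/08/10.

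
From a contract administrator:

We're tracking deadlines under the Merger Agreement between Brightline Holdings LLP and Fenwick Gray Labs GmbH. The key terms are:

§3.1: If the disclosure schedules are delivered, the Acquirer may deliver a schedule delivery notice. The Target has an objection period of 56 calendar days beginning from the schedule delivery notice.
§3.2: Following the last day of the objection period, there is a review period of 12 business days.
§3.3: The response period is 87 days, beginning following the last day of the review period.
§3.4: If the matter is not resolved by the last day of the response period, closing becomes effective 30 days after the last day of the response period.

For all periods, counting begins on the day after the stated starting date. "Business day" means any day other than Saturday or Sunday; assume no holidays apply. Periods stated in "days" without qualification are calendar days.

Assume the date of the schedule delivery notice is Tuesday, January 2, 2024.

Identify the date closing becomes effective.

July 9, 2024

The last day of the objection period: January 2, 2024 + 56 days = February 27, 2024.
From Tuesday, February 27, 2024, 12 business days (Feb 28, Feb 29, Mar 1, Mar 4, …, Mar 12, Mar 13, Mar 14, skipping weekends) brings us to Thursday, March 14, 2024, which is the last day of the review period.
Adding 87 calendar days to March 14, 2024 gives June 9, 2024, which is the last day of the response period.
Adding 30 calendar days to June 9, 2024 gives July 9, 2024, which is the date closing becomes effective.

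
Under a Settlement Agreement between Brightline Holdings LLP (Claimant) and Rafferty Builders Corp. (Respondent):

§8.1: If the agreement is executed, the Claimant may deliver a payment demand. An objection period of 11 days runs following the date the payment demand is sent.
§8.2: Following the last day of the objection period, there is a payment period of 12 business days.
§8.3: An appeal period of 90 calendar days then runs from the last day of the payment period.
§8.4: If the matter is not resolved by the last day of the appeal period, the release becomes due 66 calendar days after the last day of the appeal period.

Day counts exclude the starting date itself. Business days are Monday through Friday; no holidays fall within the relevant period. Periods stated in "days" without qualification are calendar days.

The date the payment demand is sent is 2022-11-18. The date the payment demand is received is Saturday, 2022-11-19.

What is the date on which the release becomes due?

Adding 11 calendar days to 2022-11-18 gives 2022-11-29, which is the last day of the objection period.
The last day of the payment period: 12 business days after Tuesday, 2022-11-29, skipping weekends — Nov 30, Dec 1, Dec 2, Dec 5, …, Dec 13, Dec 14, Dec 15 — lands on Thursday, 2022-12-15.
The last day of the appeal period: 90 calendar days after 2022-12-15 is 2023-03-15.
Adding 66 calendar days to 2023-03-15 gives 2023-05-20, which is the date on which the release becomes due.

2023-05-20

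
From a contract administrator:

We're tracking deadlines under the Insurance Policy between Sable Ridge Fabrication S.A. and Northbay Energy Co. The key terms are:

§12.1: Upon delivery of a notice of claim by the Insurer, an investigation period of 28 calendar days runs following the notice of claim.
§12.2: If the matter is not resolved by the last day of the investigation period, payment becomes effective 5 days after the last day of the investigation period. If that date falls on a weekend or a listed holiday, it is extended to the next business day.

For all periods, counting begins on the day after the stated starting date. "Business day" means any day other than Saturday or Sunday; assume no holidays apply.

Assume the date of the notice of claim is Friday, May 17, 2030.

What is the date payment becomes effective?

Jun 19, 2030

The last day of the investigation period: 28 calendar days after May 17, 2030 is Jun 14, 2030.
The date payment becomes effective: 5 calendar days after Jun 14, 2030 is Jun 19, 2030. Jun 19, 2030 is a Wednesday, so no roll-forward applies.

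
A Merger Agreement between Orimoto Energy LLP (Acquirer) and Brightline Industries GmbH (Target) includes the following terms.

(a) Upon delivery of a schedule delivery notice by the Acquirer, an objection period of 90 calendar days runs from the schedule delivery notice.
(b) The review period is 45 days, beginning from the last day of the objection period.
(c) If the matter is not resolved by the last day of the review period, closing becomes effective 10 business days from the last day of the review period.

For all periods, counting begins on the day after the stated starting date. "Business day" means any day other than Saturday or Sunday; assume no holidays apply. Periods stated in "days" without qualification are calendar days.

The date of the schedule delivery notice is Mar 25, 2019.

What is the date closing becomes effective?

Aug 21, 2019

The last day of the objection period: Mar 25, 2019 + 90 days = Jun 23, 2019.
The last day of the review period: Jun 23, 2019 + 45 days = Aug 7, 2019.
The date closing becomes effective: 10 business days after Wednesday, Aug 7, 2019, skipping weekends — Aug 8, Aug 9, Aug 12, Aug 13, Aug 14, Aug 15, Aug 16, Aug 19, Aug 20, Aug 21 — lands on Wednesday, Aug 21, 2019.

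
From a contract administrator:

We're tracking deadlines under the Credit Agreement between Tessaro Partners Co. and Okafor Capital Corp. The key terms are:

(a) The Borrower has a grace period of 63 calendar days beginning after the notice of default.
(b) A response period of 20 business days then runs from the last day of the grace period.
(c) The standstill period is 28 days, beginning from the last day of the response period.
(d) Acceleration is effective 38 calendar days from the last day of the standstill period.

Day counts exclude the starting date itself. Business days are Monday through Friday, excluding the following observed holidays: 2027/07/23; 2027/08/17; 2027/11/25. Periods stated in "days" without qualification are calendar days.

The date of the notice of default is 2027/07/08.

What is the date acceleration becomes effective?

2027/12/12

The last day of the grace period: 63 calendar days after 2027/07/08 is 2027/09/09.
The last day of the response period: 20 business days after Thursday, 2027/09/09, skipping weekends — Sep 10, Sep 13, Sep 14, Sep 15, …, Oct 5, Oct 6, Oct 7 — lands on Thursday, 2027/10/07.
The last day of the standstill period: 28 calendar days after 2027/10/07 is 2027/11/04.
The date acceleration becomes effective: 2027/11/04 + 38 days = 2027/12/12.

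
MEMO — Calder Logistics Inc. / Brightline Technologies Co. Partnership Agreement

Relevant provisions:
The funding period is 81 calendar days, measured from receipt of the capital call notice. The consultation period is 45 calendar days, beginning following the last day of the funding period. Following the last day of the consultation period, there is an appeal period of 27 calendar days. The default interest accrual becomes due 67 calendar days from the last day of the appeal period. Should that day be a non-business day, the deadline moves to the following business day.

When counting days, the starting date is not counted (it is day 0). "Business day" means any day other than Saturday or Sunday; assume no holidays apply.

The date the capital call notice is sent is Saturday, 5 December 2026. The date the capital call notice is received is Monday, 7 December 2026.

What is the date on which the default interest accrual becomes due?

15 July 2027

Adding 81 calendar days to 7 December 2026 gives 26 February 2027, which is the last day of the funding period.
The last day of the consultation period: 45 calendar days after 26 February 2027 is 12 April 2027.
The last day of the appeal period: 27 calendar days after 12 April 2027 is 9 May 2027.
The date on which the default interest accrual becomes due: 67 calendar days after 9 May 2027 is 15 July 2027. 15 July 2027 is a Thursday, so no roll-forward applies.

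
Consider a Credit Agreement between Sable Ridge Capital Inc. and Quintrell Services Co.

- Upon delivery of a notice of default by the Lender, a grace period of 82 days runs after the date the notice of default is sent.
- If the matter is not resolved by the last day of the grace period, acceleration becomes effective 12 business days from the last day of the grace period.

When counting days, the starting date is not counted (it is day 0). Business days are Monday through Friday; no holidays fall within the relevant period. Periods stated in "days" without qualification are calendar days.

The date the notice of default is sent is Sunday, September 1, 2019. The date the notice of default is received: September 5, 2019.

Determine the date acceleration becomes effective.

The last day of the grace period: September 1, 2019 + 82 days = November 22, 2019.
The date acceleration becomes effective: 12 business days after Friday, November 22, 2019, skipping weekends — Nov 25, Nov 26, Nov 27, Nov 28, …, Dec 6, Dec 9, Dec 10 — lands on Tuesday, December 10, 2019.

December 10, 2019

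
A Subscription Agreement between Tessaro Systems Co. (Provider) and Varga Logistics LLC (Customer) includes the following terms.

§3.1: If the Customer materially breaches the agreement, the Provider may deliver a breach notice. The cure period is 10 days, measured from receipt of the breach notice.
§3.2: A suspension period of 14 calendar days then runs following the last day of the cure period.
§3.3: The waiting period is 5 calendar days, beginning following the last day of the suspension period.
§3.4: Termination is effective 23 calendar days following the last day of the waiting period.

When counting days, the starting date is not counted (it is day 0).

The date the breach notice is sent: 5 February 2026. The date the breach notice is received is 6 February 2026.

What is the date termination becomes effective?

The last day of the cure period: 10 calendar days after 6 February 2026 is 16 February 2026.
The last day of the suspension period: 14 calendar days after 16 February 2026 is 2 March 2026.
The last day of the waiting period: 5 calendar days after 2 March 2026 is 7 March 2026.
The date termination becomes effective: 23 calendar days after 7 March 2026 is 30 March 2026.

30 March 2026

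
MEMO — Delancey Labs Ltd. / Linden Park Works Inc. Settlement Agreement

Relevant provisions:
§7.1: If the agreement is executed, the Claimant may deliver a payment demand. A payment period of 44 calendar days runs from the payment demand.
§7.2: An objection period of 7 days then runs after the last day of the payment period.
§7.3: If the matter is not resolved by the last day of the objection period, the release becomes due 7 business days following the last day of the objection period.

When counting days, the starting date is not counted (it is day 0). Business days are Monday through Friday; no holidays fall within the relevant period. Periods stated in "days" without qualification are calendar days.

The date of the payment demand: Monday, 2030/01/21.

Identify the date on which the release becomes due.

2030/03/22

Adding 44 calendar days to 2030/01/21 gives 2030/03/06, which is the last day of the payment period.
The last day of the objection period: 7 calendar days after 2030/03/06 is 2030/03/13.
The date on which the release becomes due: counting 7 business days from Wednesday, 2030/03/13 (Mar 14, Mar 15, Mar 18, Mar 19, Mar 20, Mar 21, Mar 22, skipping weekends) reaches Friday, 2030/03/22.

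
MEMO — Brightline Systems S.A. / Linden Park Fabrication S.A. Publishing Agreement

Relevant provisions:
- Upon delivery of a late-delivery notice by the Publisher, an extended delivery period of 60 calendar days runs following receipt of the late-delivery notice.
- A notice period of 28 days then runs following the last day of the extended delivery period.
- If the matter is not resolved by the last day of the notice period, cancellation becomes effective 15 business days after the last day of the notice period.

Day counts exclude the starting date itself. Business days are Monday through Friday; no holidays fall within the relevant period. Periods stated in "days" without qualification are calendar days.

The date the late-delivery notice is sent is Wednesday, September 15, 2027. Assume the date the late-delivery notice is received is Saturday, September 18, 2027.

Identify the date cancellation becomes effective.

Adding 60 calendar days to September 18, 2027 gives November 17, 2027, which is the last day of the extended delivery period.
Adding 28 calendar days to November 17, 2027 gives December 15, 2027, which is the last day of the notice period.
The date cancellation becomes effective: counting 15 business days from Wednesday, December 15, 2027 (Dec 16, Dec 17, Dec 20, Dec 21, …, Jan 3, Jan 4, Jan 5, skipping weekends) reaches Wednesday, January 5, 2028.

January 5, 2028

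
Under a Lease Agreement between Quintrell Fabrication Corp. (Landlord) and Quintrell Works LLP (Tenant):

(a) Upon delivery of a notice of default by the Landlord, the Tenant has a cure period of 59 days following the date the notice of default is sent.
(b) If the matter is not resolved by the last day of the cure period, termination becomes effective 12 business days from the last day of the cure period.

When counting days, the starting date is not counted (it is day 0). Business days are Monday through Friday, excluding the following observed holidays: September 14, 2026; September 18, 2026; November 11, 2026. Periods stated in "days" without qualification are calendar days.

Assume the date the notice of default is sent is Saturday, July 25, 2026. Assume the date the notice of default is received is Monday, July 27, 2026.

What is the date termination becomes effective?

The last day of the cure period: 59 calendar days after July 25, 2026 is September 22, 2026.
From Tuesday, September 22, 2026, 12 business days (Sep 23, Sep 24, Sep 25, Sep 28, …, Oct 6, Oct 7, Oct 8, skipping weekends) brings us to Thursday, October 8, 2026, which is the date termination becomes effective.

October 8, 2026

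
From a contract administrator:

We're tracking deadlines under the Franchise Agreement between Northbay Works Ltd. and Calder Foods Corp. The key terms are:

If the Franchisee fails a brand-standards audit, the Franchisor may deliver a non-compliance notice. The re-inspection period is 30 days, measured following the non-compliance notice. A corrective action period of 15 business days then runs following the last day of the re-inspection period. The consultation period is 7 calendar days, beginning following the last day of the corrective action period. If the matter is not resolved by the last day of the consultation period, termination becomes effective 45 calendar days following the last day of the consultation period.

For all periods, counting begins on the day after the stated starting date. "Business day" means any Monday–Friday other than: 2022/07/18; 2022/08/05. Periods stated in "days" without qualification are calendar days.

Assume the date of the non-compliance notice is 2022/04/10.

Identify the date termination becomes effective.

The last day of the re-inspection period: 2022/04/10 + 30 days = 2022/05/10.
The last day of the corrective action period: counting 15 business days from Tuesday, 2022/05/10 (May 11, May 12, May 13, May 16, …, May 27, May 30, May 31, skipping weekends) reaches Tuesday, 2022/05/31.
Adding 7 calendar days to 2022/05/31 gives 2022/06/07, which is the last day of the consultation period.
The date termination becomes effective: 45 calendar days after 2022/06/07 is 2022/07/22.

2022/07/22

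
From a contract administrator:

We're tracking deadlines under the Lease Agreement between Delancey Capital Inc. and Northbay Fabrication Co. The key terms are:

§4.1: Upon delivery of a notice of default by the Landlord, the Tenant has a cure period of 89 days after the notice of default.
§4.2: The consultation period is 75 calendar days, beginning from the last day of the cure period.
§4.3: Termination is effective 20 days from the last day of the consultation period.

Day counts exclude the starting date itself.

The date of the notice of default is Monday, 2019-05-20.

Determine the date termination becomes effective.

2019-11-20

Adding 89 calendar days to 2019-05-20 gives 2019-08-17, which is the last day of the cure period.
The last day of the consultation period: 2019-08-17 + 75 days = 2019-10-31.
The date termination becomes effective: 20 calendar days after 2019-10-31 is 2019-11-20.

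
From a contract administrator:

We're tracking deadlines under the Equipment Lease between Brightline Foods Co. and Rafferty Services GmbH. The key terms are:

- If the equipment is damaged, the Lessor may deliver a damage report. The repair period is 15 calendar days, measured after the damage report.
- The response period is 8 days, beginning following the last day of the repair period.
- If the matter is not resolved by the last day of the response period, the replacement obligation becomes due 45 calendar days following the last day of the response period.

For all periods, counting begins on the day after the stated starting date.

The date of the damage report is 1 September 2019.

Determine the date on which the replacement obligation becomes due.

The last day of the repair period: 15 calendar days after 1 September 2019 is 16 September 2019.
Adding 8 calendar days to 16 September 2019 gives 24 September 2019, which is the last day of the response period.
The date on which the replacement obligation becomes due: 24 September 2019 + 45 days = 8 November 2019.

8 November 2019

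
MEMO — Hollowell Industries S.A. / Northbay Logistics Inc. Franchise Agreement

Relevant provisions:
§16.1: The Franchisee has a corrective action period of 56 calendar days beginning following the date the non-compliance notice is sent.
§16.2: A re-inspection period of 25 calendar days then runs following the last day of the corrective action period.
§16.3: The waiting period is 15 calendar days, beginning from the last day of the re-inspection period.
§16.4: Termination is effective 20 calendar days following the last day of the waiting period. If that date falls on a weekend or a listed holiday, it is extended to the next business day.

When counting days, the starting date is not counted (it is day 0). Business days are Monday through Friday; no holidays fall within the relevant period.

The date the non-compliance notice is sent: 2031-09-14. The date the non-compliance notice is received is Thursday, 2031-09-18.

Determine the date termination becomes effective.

2032-01-08

The last day of the corrective action period: 56 calendar days after 2031-09-14 is 2031-11-09.
The last day of the re-inspection period: 2031-11-09 + 25 days = 2031-12-04.
The last day of the waiting period: 2031-12-04 + 15 days = 2031-12-19.
The date termination becomes effective: 20 calendar days after 2031-12-19 is 2032-01-08. 2032-01-08 is a Thursday, so no roll-forward applies.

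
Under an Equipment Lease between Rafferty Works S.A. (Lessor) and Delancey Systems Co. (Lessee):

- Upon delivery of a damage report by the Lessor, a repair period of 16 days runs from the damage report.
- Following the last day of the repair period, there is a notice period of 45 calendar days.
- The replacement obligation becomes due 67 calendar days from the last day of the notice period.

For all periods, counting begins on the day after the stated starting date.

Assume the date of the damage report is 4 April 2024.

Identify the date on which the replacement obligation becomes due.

Adding 16 calendar days to 4 April 2024 gives 20 April 2024, which is the last day of the repair period.
The last day of the notice period: 45 calendar days after 20 April 2024 is 4 June 2024.
Adding 67 calendar days to 4 June 2024 gives 10 August 2024, which is the date on which the replacement obligation becomes due.

10 August 2024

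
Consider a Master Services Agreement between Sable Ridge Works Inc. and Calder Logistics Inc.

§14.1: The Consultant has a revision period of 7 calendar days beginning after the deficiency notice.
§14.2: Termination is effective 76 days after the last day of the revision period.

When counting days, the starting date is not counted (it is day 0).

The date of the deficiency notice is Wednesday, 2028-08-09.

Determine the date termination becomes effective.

2028-10-31

The last day of the revision period: 7 calendar days after 2028-08-09 is 2028-08-16.
The date termination becomes effective: 76 calendar days after 2028-08-16 is 2028-10-31.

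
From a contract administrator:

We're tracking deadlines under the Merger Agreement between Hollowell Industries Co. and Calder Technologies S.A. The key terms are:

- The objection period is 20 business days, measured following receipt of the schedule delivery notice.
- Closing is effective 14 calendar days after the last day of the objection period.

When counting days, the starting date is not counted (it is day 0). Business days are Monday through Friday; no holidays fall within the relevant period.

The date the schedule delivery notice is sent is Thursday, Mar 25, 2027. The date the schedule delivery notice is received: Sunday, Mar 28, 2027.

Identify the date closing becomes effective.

From Sunday, Mar 28, 2027, 20 business days (Mar 29, Mar 30, Mar 31, Apr 1, …, Apr 21, Apr 22, Apr 23, skipping weekends) brings us to Friday, Apr 23, 2027, which is the last day of the objection period.
The date closing becomes effective: Apr 23, 2027 + 14 days = May 7, 2027.

May 7, 2027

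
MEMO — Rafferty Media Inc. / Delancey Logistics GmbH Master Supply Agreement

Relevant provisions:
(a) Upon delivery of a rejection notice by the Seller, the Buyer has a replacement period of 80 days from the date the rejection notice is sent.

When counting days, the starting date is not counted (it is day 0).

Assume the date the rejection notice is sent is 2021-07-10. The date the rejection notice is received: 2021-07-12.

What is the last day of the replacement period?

The last day of the replacement period: 2021-07-10 + 80 days = 2021-09-28.

2021-09-28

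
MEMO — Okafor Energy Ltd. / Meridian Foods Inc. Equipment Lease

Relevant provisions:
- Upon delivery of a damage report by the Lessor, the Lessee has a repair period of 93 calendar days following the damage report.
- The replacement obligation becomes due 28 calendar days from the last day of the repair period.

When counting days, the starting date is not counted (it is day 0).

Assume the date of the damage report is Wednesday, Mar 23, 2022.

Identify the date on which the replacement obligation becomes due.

The last day of the repair period: 93 calendar days after Mar 23, 2022 is Jun 24, 2022.
The date on which the replacement obligation becomes due: Jun 24, 2022 + 28 days = Jul 22, 2022.

Jul 22, 2022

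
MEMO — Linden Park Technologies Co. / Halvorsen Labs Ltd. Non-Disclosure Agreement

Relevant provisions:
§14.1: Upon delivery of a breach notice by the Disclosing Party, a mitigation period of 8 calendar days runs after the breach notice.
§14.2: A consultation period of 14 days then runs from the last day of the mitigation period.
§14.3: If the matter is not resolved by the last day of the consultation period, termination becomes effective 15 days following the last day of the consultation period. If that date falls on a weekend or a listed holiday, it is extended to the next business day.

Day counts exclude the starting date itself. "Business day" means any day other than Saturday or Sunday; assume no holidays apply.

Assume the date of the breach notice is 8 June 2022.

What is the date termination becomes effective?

Adding 8 calendar days to 8 June 2022 gives 16 June 2022, which is the last day of the mitigation period.
The last day of the consultation period: 14 calendar days after 16 June 2022 is 30 June 2022.
The date termination becomes effective: 30 June 2022 + 15 days = 15 July 2022. 15 July 2022 is a Friday, so no roll-forward applies.

15 July 2022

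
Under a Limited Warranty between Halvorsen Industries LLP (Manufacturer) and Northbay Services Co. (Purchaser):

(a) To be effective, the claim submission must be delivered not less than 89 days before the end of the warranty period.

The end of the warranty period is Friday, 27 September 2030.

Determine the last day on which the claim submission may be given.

Counting back 89 calendar days from 27 September 2030 gives 30 June 2030.

30 June 2030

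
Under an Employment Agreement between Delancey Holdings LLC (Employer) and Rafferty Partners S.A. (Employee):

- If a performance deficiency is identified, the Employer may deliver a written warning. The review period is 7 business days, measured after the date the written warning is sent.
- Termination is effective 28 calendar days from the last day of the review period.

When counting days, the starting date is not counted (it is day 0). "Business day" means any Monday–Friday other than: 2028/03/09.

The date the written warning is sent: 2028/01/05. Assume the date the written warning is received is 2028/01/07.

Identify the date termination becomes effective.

From Wednesday, 2028/01/05, 7 business days (Jan 6, Jan 7, Jan 10, Jan 11, Jan 12, Jan 13, Jan 14, skipping weekends) brings us to Friday, 2028/01/14, which is the last day of the review period.
The date termination becomes effective: 2028/01/14 + 28 days = 2028/02/11.

2028/02/11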